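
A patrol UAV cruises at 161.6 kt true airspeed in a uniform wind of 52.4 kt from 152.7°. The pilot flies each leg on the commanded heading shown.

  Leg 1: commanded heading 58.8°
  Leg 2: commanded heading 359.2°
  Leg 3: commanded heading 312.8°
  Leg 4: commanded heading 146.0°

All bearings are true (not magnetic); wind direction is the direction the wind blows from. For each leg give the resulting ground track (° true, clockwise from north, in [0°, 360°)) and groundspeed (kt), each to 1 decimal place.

Leg 1: heading 58.8°; drift -17.6° → track 41.2°, groundspeed 173.2 kt
Leg 2: heading 359.2°; drift -6.4° → track 352.8°, groundspeed 209.8 kt
Leg 3: heading 312.8°; drift +4.8° → track 317.6°, groundspeed 211.6 kt
Leg 4: heading 146.0°; drift -3.2° → track 142.8°, groundspeed 109.7 kt

Leg 1: track=41.2°, groundspeed=173.2 kt
Leg 2: track=352.8°, groundspeed=209.8 kt
Leg 3: track=317.6°, groundspeed=211.6 kt
Leg 4: track=142.8°, groundspeed=109.7 kt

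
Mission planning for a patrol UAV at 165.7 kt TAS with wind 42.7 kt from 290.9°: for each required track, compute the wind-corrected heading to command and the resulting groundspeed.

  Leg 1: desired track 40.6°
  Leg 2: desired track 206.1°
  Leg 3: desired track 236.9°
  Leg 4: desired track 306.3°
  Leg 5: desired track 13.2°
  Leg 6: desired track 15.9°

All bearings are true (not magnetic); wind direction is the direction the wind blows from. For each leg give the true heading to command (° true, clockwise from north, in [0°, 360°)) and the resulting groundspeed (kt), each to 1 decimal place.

Leg 1: heading=26.6°, groundspeed=175.1 kt
Leg 2: heading=221.0°, groundspeed=156.3 kt
Leg 3: heading=248.9°, groundspeed=137.0 kt
Leg 4: heading=302.4°, groundspeed=124.1 kt
Leg 5: heading=358.4°, groundspeed=154.5 kt
Leg 6: heading=1.0°, groundspeed=156.4 kt

Leg 1: desired track 40.6°; wind correction -14.0° → command heading 26.6°, groundspeed 175.1 kt
Leg 2: desired track 206.1°; wind correction +14.9° → command heading 221.0°, groundspeed 156.3 kt
Leg 3: desired track 236.9°; wind correction +12.0° → command heading 248.9°, groundspeed 137.0 kt
Leg 4: desired track 306.3°; wind correction -3.9° → command heading 302.4°, groundspeed 124.1 kt
Leg 5: desired track 13.2°; wind correction -14.8° → command heading 358.4°, groundspeed 154.5 kt
Leg 6: desired track 15.9°; wind correction -14.9° → command heading 1.0°, groundspeed 156.4 kt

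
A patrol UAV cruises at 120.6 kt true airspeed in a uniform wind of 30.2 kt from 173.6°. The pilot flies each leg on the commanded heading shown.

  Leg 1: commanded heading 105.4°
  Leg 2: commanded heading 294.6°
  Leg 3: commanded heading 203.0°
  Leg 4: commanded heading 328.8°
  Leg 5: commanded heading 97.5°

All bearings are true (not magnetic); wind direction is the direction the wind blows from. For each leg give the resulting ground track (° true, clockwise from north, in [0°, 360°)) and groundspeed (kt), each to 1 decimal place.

Leg 1: heading 105.4°; drift -14.4° → track 91.0°, groundspeed 112.9 kt
Leg 2: heading 294.6°; drift +10.8° → track 305.4°, groundspeed 138.6 kt
Leg 3: heading 203.0°; drift +8.9° → track 211.9°, groundspeed 95.4 kt
Leg 4: heading 328.8°; drift +4.9° → track 333.7°, groundspeed 148.6 kt
Leg 5: heading 97.5°; drift -14.5° → track 83.0°, groundspeed 117.1 kt

Leg 1: track=91.0°, groundspeed=112.9 kt
Leg 2: track=305.4°, groundspeed=138.6 kt
Leg 3: track=211.9°, groundspeed=95.4 kt
Leg 4: track=333.7°, groundspeed=148.6 kt
Leg 5: track=83.0°, groundspeed=117.1 kt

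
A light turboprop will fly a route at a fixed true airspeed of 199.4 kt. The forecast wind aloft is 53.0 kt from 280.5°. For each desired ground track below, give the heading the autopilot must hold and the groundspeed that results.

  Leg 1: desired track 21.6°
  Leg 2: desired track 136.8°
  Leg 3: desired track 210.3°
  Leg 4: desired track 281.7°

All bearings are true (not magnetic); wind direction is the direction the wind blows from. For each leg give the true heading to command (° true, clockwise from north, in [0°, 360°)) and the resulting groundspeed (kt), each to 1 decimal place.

Leg 1: desired track 21.6°; wind correction -15.1° → command heading 6.5°, groundspeed 202.7 kt
Leg 2: desired track 136.8°; wind correction +9.1° → command heading 145.9°, groundspeed 239.6 kt
Leg 3: desired track 210.3°; wind correction +14.5° → command heading 224.8°, groundspeed 175.1 kt
Leg 4: desired track 281.7°; wind correction -0.3° → command heading 281.4°, groundspeed 146.4 kt

Leg 1: heading=6.5°, groundspeed=202.7 kt
Leg 2: heading=145.9°, groundspeed=239.6 kt
Leg 3: heading=224.8°, groundspeed=175.1 kt
Leg 4: heading=281.4°, groundspeed=146.4 kt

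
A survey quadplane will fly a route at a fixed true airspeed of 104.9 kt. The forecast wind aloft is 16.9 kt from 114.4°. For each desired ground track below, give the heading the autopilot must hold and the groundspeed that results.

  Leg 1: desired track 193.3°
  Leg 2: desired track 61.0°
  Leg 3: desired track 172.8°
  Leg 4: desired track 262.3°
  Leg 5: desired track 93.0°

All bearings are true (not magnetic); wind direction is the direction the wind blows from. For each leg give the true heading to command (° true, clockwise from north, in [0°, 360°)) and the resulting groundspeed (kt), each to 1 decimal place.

Leg 1: heading=184.2°, groundspeed=100.3 kt
Leg 2: heading=68.4°, groundspeed=93.9 kt
Leg 3: heading=164.9°, groundspeed=95.1 kt
Leg 4: heading=257.4°, groundspeed=118.8 kt
Leg 5: heading=96.4°, groundspeed=89.0 kt

Leg 1: desired track 193.3°; wind correction -9.1° → command heading 184.2°, groundspeed 100.3 kt
Leg 2: desired track 61.0°; wind correction +7.4° → command heading 68.4°, groundspeed 93.9 kt
Leg 3: desired track 172.8°; wind correction -7.9° → command heading 164.9°, groundspeed 95.1 kt
Leg 4: desired track 262.3°; wind correction -4.9° → command heading 257.4°, groundspeed 118.8 kt
Leg 5: desired track 93.0°; wind correction +3.4° → command heading 96.4°, groundspeed 89.0 kt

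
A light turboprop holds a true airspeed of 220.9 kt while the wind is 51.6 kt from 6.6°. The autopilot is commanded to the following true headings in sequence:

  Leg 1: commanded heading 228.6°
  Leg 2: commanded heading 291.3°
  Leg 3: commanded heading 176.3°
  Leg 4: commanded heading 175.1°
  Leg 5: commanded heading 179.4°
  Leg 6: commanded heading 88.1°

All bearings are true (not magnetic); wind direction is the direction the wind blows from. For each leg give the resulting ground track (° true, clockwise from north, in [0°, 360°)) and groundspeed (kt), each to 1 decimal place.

Leg 1: heading 228.6°; drift -7.6° → track 221.0°, groundspeed 261.5 kt
Leg 2: heading 291.3°; drift -13.5° → track 277.8°, groundspeed 213.7 kt
Leg 3: heading 176.3°; drift +1.9° → track 178.2°, groundspeed 271.8 kt
Leg 4: heading 175.1°; drift +2.2° → track 177.3°, groundspeed 271.7 kt
Leg 5: heading 179.4°; drift +1.4° → track 180.8°, groundspeed 272.2 kt
Leg 6: heading 88.1°; drift +13.5° → track 101.6°, groundspeed 219.3 kt

Leg 1: track=221.0°, groundspeed=261.5 kt
Leg 2: track=277.8°, groundspeed=213.7 kt
Leg 3: track=178.2°, groundspeed=271.8 kt
Leg 4: track=177.3°, groundspeed=271.7 kt
Leg 5: track=180.8°, groundspeed=272.2 kt
Leg 6: track=101.6°, groundspeed=219.3 kt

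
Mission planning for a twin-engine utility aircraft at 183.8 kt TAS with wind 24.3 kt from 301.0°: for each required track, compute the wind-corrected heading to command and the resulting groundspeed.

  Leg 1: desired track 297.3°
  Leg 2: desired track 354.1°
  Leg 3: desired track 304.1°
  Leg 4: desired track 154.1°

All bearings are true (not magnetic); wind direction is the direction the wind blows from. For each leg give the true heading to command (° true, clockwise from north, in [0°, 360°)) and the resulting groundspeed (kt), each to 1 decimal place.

Leg 1: desired track 297.3°; wind correction +0.5° → command heading 297.8°, groundspeed 159.5 kt
Leg 2: desired track 354.1°; wind correction -6.1° → command heading 348.0°, groundspeed 168.2 kt
Leg 3: desired track 304.1°; wind correction -0.4° → command heading 303.7°, groundspeed 159.5 kt
Leg 4: desired track 154.1°; wind correction +4.1° → command heading 158.2°, groundspeed 203.7 kt

Leg 1: heading=297.8°, groundspeed=159.5 kt
Leg 2: heading=348.0°, groundspeed=168.2 kt
Leg 3: heading=303.7°, groundspeed=159.5 kt
Leg 4: heading=158.2°, groundspeed=203.7 kt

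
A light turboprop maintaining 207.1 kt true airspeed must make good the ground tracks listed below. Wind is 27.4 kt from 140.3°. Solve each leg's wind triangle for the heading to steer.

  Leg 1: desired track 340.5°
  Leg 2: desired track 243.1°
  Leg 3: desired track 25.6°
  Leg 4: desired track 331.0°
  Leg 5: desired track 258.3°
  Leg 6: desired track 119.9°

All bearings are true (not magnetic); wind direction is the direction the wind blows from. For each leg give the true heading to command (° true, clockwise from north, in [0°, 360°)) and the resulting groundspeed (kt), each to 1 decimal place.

Leg 1: desired track 340.5°; wind correction +2.6° → command heading 343.1°, groundspeed 232.6 kt
Leg 2: desired track 243.1°; wind correction -7.4° → command heading 235.7°, groundspeed 211.4 kt
Leg 3: desired track 25.6°; wind correction +6.9° → command heading 32.5°, groundspeed 217.0 kt
Leg 4: desired track 331.0°; wind correction +1.4° → command heading 332.4°, groundspeed 234.0 kt
Leg 5: desired track 258.3°; wind correction -6.7° → command heading 251.6°, groundspeed 218.5 kt
Leg 6: desired track 119.9°; wind correction +2.6° → command heading 122.5°, groundspeed 181.2 kt

Leg 1: heading=343.1°, groundspeed=232.6 kt
Leg 2: heading=235.7°, groundspeed=211.4 kt
Leg 3: heading=32.5°, groundspeed=217.0 kt
Leg 4: heading=332.4°, groundspeed=234.0 kt
Leg 5: heading=251.6°, groundspeed=218.5 kt
Leg 6: heading=122.5°, groundspeed=181.2 kt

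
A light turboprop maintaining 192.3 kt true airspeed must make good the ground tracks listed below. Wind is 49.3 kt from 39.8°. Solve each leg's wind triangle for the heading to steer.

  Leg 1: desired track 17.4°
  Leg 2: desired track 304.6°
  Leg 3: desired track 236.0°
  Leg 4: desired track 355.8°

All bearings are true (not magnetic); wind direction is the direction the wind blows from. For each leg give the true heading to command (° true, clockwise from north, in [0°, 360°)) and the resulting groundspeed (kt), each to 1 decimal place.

Leg 1: heading=23.0°, groundspeed=145.8 kt
Leg 2: heading=319.4°, groundspeed=190.4 kt
Leg 3: heading=240.1°, groundspeed=239.1 kt
Leg 4: heading=6.1°, groundspeed=153.8 kt

Leg 1: desired track 17.4°; wind correction +5.6° → command heading 23.0°, groundspeed 145.8 kt
Leg 2: desired track 304.6°; wind correction +14.8° → command heading 319.4°, groundspeed 190.4 kt
Leg 3: desired track 236.0°; wind correction +4.1° → command heading 240.1°, groundspeed 239.1 kt
Leg 4: desired track 355.8°; wind correction +10.3° → command heading 6.1°, groundspeed 153.8 kt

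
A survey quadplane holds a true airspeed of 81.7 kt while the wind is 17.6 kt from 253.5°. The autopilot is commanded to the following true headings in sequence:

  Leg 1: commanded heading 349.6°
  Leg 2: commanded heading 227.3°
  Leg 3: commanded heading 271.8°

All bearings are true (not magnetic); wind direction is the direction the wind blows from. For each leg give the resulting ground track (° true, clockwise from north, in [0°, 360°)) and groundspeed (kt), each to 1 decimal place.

Leg 1: heading 349.6°; drift +11.8° → track 1.4°, groundspeed 85.4 kt
Leg 2: heading 227.3°; drift -6.7° → track 220.6°, groundspeed 66.4 kt
Leg 3: heading 271.8°; drift +4.9° → track 276.7°, groundspeed 65.2 kt

Leg 1: track=1.4°, groundspeed=85.4 kt
Leg 2: track=220.6°, groundspeed=66.4 kt
Leg 3: track=276.7°, groundspeed=65.2 kt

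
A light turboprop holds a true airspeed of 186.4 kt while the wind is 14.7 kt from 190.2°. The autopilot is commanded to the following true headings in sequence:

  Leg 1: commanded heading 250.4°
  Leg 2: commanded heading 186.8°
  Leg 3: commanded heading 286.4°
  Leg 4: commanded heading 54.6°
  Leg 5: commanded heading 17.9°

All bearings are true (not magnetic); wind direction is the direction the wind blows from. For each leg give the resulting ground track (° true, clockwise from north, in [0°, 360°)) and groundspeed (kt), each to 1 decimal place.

Leg 1: heading 250.4°; drift +4.1° → track 254.5°, groundspeed 179.5 kt
Leg 2: heading 186.8°; drift -0.3° → track 186.5°, groundspeed 171.7 kt
Leg 3: heading 286.4°; drift +4.4° → track 290.8°, groundspeed 188.6 kt
Leg 4: heading 54.6°; drift -3.0° → track 51.6°, groundspeed 197.2 kt
Leg 5: heading 17.9°; drift -0.6° → track 17.3°, groundspeed 201.0 kt

Leg 1: track=254.5°, groundspeed=179.5 kt
Leg 2: track=186.5°, groundspeed=171.7 kt
Leg 3: track=290.8°, groundspeed=188.6 kt
Leg 4: track=51.6°, groundspeed=197.2 kt
Leg 5: track=17.3°, groundspeed=201.0 kt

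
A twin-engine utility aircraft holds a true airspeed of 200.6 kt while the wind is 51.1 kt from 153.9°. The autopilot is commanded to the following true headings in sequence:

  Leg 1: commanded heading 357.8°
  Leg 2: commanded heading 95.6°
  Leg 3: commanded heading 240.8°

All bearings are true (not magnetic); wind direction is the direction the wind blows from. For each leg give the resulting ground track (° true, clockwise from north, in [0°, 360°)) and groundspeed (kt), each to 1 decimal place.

Leg 1: track=353.0°, groundspeed=248.2 kt
Leg 2: track=81.6°, groundspeed=179.1 kt
Leg 3: track=255.3°, groundspeed=204.3 kt

Leg 1: heading 357.8°; drift -4.8° → track 353.0°, groundspeed 248.2 kt
Leg 2: heading 95.6°; drift -14.0° → track 81.6°, groundspeed 179.1 kt
Leg 3: heading 240.8°; drift +14.5° → track 255.3°, groundspeed 204.3 kt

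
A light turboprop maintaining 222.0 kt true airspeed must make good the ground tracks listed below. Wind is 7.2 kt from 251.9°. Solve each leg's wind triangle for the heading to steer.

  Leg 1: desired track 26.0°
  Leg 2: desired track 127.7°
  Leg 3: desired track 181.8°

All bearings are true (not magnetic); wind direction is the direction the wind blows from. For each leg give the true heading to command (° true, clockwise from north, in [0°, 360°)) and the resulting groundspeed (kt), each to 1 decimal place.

Leg 1: desired track 26.0°; wind correction -1.3° → command heading 24.7°, groundspeed 227.0 kt
Leg 2: desired track 127.7°; wind correction +1.5° → command heading 129.2°, groundspeed 226.0 kt
Leg 3: desired track 181.8°; wind correction +1.7° → command heading 183.5°, groundspeed 219.4 kt

Leg 1: heading=24.7°, groundspeed=227.0 kt
Leg 2: heading=129.2°, groundspeed=226.0 kt
Leg 3: heading=183.5°, groundspeed=219.4 kt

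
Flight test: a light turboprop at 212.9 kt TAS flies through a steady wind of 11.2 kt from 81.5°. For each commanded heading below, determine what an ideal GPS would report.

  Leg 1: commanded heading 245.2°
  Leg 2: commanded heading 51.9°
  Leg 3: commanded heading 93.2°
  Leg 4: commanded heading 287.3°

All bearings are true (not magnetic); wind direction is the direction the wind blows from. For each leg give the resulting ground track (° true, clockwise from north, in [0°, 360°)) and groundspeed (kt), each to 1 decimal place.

Leg 1: track=246.0°, groundspeed=223.7 kt
Leg 2: track=50.3°, groundspeed=203.2 kt
Leg 3: track=93.8°, groundspeed=201.9 kt
Leg 4: track=286.0°, groundspeed=223.0 kt

Leg 1: heading 245.2°; drift +0.8° → track 246.0°, groundspeed 223.7 kt
Leg 2: heading 51.9°; drift -1.6° → track 50.3°, groundspeed 203.2 kt
Leg 3: heading 93.2°; drift +0.6° → track 93.8°, groundspeed 201.9 kt
Leg 4: heading 287.3°; drift -1.3° → track 286.0°, groundspeed 223.0 kt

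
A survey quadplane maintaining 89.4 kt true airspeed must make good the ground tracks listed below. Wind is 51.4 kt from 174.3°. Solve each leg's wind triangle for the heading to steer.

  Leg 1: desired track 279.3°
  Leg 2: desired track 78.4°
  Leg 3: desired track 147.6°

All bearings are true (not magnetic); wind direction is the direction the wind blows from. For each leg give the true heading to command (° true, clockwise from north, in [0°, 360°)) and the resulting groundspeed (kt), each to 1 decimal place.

Leg 1: desired track 279.3°; wind correction -33.7° → command heading 245.6°, groundspeed 87.6 kt
Leg 2: desired track 78.4°; wind correction +34.9° → command heading 113.3°, groundspeed 78.6 kt
Leg 3: desired track 147.6°; wind correction +15.0° → command heading 162.6°, groundspeed 40.4 kt

Leg 1: heading=245.6°, groundspeed=87.6 kt
Leg 2: heading=113.3°, groundspeed=78.6 kt
Leg 3: heading=162.6°, groundspeed=40.4 kt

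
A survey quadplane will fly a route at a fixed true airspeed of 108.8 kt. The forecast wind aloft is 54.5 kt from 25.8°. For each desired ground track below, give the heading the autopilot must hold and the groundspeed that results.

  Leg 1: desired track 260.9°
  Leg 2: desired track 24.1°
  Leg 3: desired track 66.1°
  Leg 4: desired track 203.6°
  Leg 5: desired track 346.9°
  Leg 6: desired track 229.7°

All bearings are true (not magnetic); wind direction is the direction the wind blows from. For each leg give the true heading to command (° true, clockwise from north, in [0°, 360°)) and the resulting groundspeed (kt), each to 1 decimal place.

Leg 1: desired track 260.9°; wind correction +24.3° → command heading 285.2°, groundspeed 130.4 kt
Leg 2: desired track 24.1°; wind correction +0.9° → command heading 25.0°, groundspeed 54.3 kt
Leg 3: desired track 66.1°; wind correction -18.9° → command heading 47.2°, groundspeed 61.4 kt
Leg 4: desired track 203.6°; wind correction -1.1° → command heading 202.5°, groundspeed 163.2 kt
Leg 5: desired track 346.9°; wind correction +18.3° → command heading 5.2°, groundspeed 60.9 kt
Leg 6: desired track 229.7°; wind correction +11.7° → command heading 241.4°, groundspeed 156.4 kt

Leg 1: heading=285.2°, groundspeed=130.4 kt
Leg 2: heading=25.0°, groundspeed=54.3 kt
Leg 3: heading=47.2°, groundspeed=61.4 kt
Leg 4: heading=202.5°, groundspeed=163.2 kt
Leg 5: heading=5.2°, groundspeed=60.9 kt
Leg 6: heading=241.4°, groundspeed=156.4 kt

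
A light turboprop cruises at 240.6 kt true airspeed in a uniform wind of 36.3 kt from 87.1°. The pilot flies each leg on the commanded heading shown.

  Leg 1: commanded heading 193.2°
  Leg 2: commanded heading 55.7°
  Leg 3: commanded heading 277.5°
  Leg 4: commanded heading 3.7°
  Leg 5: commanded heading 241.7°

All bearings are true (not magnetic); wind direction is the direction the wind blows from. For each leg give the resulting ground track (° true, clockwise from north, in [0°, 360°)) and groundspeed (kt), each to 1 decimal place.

Leg 1: track=201.1°, groundspeed=253.1 kt
Leg 2: track=50.5°, groundspeed=210.5 kt
Leg 3: track=276.1°, groundspeed=276.4 kt
Leg 4: track=355.0°, groundspeed=239.2 kt
Leg 5: track=245.0°, groundspeed=273.8 kt

Leg 1: heading 193.2°; drift +7.9° → track 201.1°, groundspeed 253.1 kt
Leg 2: heading 55.7°; drift -5.2° → track 50.5°, groundspeed 210.5 kt
Leg 3: heading 277.5°; drift -1.4° → track 276.1°, groundspeed 276.4 kt
Leg 4: heading 3.7°; drift -8.7° → track 355.0°, groundspeed 239.2 kt
Leg 5: heading 241.7°; drift +3.3° → track 245.0°, groundspeed 273.8 kt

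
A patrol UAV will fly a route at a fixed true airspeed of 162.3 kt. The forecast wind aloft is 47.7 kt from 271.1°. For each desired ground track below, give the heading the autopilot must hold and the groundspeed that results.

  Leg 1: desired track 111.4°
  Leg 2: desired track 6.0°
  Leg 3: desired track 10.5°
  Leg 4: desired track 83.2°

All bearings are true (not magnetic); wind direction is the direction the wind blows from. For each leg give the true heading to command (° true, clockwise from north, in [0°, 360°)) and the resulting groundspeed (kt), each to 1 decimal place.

Leg 1: heading=117.3°, groundspeed=206.2 kt
Leg 2: heading=349.0°, groundspeed=159.3 kt
Leg 3: heading=353.6°, groundspeed=163.1 kt
Leg 4: heading=80.9°, groundspeed=209.4 kt

Leg 1: desired track 111.4°; wind correction +5.9° → command heading 117.3°, groundspeed 206.2 kt
Leg 2: desired track 6.0°; wind correction -17.0° → command heading 349.0°, groundspeed 159.3 kt
Leg 3: desired track 10.5°; wind correction -16.9° → command heading 353.6°, groundspeed 163.1 kt
Leg 4: desired track 83.2°; wind correction -2.3° → command heading 80.9°, groundspeed 209.4 kt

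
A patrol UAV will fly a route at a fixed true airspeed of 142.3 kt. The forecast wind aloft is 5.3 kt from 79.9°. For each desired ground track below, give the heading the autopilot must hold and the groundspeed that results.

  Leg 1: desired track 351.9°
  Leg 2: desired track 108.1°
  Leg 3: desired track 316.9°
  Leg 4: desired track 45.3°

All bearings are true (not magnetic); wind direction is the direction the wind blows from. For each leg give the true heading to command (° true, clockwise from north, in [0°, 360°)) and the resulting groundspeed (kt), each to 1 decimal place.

Leg 1: heading=354.0°, groundspeed=142.0 kt
Leg 2: heading=107.1°, groundspeed=137.6 kt
Leg 3: heading=318.7°, groundspeed=145.1 kt
Leg 4: heading=46.5°, groundspeed=137.9 kt

Leg 1: desired track 351.9°; wind correction +2.1° → command heading 354.0°, groundspeed 142.0 kt
Leg 2: desired track 108.1°; wind correction -1.0° → command heading 107.1°, groundspeed 137.6 kt
Leg 3: desired track 316.9°; wind correction +1.8° → command heading 318.7°, groundspeed 145.1 kt
Leg 4: desired track 45.3°; wind correction +1.2° → command heading 46.5°, groundspeed 137.9 kt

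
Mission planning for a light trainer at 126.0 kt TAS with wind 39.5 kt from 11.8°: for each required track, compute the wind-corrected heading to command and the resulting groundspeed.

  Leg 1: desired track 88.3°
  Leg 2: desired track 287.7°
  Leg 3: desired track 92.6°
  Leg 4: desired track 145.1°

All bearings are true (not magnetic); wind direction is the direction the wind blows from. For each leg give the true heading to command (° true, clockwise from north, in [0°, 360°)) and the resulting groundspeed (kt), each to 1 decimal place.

Leg 1: desired track 88.3°; wind correction -17.7° → command heading 70.6°, groundspeed 110.8 kt
Leg 2: desired track 287.7°; wind correction +18.2° → command heading 305.9°, groundspeed 115.7 kt
Leg 3: desired track 92.6°; wind correction -18.0° → command heading 74.6°, groundspeed 113.5 kt
Leg 4: desired track 145.1°; wind correction -13.2° → command heading 131.9°, groundspeed 149.8 kt

Leg 1: heading=70.6°, groundspeed=110.8 kt
Leg 2: heading=305.9°, groundspeed=115.7 kt
Leg 3: heading=74.6°, groundspeed=113.5 kt
Leg 4: heading=131.9°, groundspeed=149.8 kt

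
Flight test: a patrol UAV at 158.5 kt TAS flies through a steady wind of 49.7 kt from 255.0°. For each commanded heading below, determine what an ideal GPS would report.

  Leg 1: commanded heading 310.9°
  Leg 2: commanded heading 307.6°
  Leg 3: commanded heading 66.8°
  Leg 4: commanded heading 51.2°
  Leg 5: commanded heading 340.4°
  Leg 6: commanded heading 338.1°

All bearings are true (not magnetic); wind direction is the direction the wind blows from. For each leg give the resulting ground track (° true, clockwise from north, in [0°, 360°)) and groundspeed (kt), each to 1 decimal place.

Leg 1: heading 310.9°; drift +17.5° → track 328.4°, groundspeed 137.0 kt
Leg 2: heading 307.6°; drift +17.1° → track 324.7°, groundspeed 134.3 kt
Leg 3: heading 66.8°; drift +2.0° → track 68.8°, groundspeed 207.8 kt
Leg 4: heading 51.2°; drift +5.6° → track 56.8°, groundspeed 205.0 kt
Leg 5: heading 340.4°; drift +17.8° → track 358.2°, groundspeed 162.3 kt
Leg 6: heading 338.1°; drift +17.9° → track 356.0°, groundspeed 160.3 kt

Leg 1: track=328.4°, groundspeed=137.0 kt
Leg 2: track=324.7°, groundspeed=134.3 kt
Leg 3: track=68.8°, groundspeed=207.8 kt
Leg 4: track=56.8°, groundspeed=205.0 kt
Leg 5: track=358.2°, groundspeed=162.3 kt
Leg 6: track=356.0°, groundspeed=160.3 kt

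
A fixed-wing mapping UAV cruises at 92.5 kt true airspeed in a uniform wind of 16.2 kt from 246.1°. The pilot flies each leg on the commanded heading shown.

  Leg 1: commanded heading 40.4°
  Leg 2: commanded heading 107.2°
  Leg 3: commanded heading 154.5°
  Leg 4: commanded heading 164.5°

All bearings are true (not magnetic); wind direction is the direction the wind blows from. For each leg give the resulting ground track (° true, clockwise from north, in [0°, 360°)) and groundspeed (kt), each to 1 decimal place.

Leg 1: heading 40.4°; drift +3.8° → track 44.2°, groundspeed 107.3 kt
Leg 2: heading 107.2°; drift -5.8° → track 101.4°, groundspeed 105.2 kt
Leg 3: heading 154.5°; drift -9.9° → track 144.6°, groundspeed 94.4 kt
Leg 4: heading 164.5°; drift -10.1° → track 154.4°, groundspeed 91.5 kt

Leg 1: track=44.2°, groundspeed=107.3 kt
Leg 2: track=101.4°, groundspeed=105.2 kt
Leg 3: track=144.6°, groundspeed=94.4 kt
Leg 4: track=154.4°, groundspeed=91.5 kt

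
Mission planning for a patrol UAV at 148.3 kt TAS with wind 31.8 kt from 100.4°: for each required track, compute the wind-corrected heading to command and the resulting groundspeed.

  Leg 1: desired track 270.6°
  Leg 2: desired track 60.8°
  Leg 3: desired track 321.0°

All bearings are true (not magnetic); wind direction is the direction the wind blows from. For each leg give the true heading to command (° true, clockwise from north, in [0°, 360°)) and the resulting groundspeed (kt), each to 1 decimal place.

Leg 1: desired track 270.6°; wind correction -2.1° → command heading 268.5°, groundspeed 179.5 kt
Leg 2: desired track 60.8°; wind correction +7.9° → command heading 68.7°, groundspeed 122.4 kt
Leg 3: desired track 321.0°; wind correction +8.0° → command heading 329.0°, groundspeed 171.0 kt

Leg 1: heading=268.5°, groundspeed=179.5 kt
Leg 2: heading=68.7°, groundspeed=122.4 kt
Leg 3: heading=329.0°, groundspeed=171.0 kt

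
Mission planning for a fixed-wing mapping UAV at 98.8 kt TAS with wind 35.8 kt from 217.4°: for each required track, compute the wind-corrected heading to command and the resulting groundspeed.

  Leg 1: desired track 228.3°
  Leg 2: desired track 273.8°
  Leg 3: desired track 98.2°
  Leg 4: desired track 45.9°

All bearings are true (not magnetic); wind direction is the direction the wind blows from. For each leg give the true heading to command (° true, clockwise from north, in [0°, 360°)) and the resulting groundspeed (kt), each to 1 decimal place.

Leg 1: heading=224.4°, groundspeed=63.4 kt
Leg 2: heading=256.2°, groundspeed=74.4 kt
Leg 3: heading=116.6°, groundspeed=111.2 kt
Leg 4: heading=49.0°, groundspeed=134.1 kt

Leg 1: desired track 228.3°; wind correction -3.9° → command heading 224.4°, groundspeed 63.4 kt
Leg 2: desired track 273.8°; wind correction -17.6° → command heading 256.2°, groundspeed 74.4 kt
Leg 3: desired track 98.2°; wind correction +18.4° → command heading 116.6°, groundspeed 111.2 kt
Leg 4: desired track 45.9°; wind correction +3.1° → command heading 49.0°, groundspeed 134.1 kt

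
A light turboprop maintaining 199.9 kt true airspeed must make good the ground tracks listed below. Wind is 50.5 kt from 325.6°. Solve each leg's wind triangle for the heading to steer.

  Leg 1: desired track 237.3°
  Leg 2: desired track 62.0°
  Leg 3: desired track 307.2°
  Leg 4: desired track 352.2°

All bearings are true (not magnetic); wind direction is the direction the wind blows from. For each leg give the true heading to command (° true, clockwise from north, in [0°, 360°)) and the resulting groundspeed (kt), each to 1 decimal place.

Leg 1: heading=251.9°, groundspeed=191.9 kt
Leg 2: heading=47.5°, groundspeed=199.1 kt
Leg 3: heading=311.8°, groundspeed=151.3 kt
Leg 4: heading=345.7°, groundspeed=153.5 kt

Leg 1: desired track 237.3°; wind correction +14.6° → command heading 251.9°, groundspeed 191.9 kt
Leg 2: desired track 62.0°; wind correction -14.5° → command heading 47.5°, groundspeed 199.1 kt
Leg 3: desired track 307.2°; wind correction +4.6° → command heading 311.8°, groundspeed 151.3 kt
Leg 4: desired track 352.2°; wind correction -6.5° → command heading 345.7°, groundspeed 153.5 kt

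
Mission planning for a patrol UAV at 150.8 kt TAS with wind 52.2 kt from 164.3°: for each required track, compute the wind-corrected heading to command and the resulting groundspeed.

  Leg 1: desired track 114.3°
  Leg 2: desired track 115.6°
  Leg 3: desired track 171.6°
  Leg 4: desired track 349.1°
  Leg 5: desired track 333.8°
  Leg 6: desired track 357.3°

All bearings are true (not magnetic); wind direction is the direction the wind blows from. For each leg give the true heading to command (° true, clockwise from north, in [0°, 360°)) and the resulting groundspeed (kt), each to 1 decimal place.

Leg 1: heading=129.7°, groundspeed=111.8 kt
Leg 2: heading=130.7°, groundspeed=111.2 kt
Leg 3: heading=169.1°, groundspeed=98.9 kt
Leg 4: heading=350.8°, groundspeed=202.8 kt
Leg 5: heading=330.2°, groundspeed=201.8 kt
Leg 6: heading=1.8°, groundspeed=201.2 kt

Leg 1: desired track 114.3°; wind correction +15.4° → command heading 129.7°, groundspeed 111.8 kt
Leg 2: desired track 115.6°; wind correction +15.1° → command heading 130.7°, groundspeed 111.2 kt
Leg 3: desired track 171.6°; wind correction -2.5° → command heading 169.1°, groundspeed 98.9 kt
Leg 4: desired track 349.1°; wind correction +1.7° → command heading 350.8°, groundspeed 202.8 kt
Leg 5: desired track 333.8°; wind correction -3.6° → command heading 330.2°, groundspeed 201.8 kt
Leg 6: desired track 357.3°; wind correction +4.5° → command heading 1.8°, groundspeed 201.2 kt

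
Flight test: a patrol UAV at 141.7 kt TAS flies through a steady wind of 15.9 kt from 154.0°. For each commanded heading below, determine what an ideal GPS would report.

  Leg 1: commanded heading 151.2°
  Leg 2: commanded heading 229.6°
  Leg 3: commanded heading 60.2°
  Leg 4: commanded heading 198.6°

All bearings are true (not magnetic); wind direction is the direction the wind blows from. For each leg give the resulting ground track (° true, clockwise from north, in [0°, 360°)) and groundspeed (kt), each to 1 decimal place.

Leg 1: track=150.8°, groundspeed=125.8 kt
Leg 2: track=236.0°, groundspeed=138.6 kt
Leg 3: track=53.9°, groundspeed=143.6 kt
Leg 4: track=203.5°, groundspeed=130.9 kt

Leg 1: heading 151.2°; drift -0.4° → track 150.8°, groundspeed 125.8 kt
Leg 2: heading 229.6°; drift +6.4° → track 236.0°, groundspeed 138.6 kt
Leg 3: heading 60.2°; drift -6.3° → track 53.9°, groundspeed 143.6 kt
Leg 4: heading 198.6°; drift +4.9° → track 203.5°, groundspeed 130.9 kt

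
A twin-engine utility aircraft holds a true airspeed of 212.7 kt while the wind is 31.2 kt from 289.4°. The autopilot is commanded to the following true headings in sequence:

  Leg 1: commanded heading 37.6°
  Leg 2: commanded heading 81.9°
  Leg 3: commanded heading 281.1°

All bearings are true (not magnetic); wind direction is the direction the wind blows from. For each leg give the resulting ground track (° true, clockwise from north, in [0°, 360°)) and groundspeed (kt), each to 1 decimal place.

Leg 1: track=45.2°, groundspeed=224.4 kt
Leg 2: track=85.3°, groundspeed=240.8 kt
Leg 3: track=279.7°, groundspeed=181.9 kt

Leg 1: heading 37.6°; drift +7.6° → track 45.2°, groundspeed 224.4 kt
Leg 2: heading 81.9°; drift +3.4° → track 85.3°, groundspeed 240.8 kt
Leg 3: heading 281.1°; drift -1.4° → track 279.7°, groundspeed 181.9 kt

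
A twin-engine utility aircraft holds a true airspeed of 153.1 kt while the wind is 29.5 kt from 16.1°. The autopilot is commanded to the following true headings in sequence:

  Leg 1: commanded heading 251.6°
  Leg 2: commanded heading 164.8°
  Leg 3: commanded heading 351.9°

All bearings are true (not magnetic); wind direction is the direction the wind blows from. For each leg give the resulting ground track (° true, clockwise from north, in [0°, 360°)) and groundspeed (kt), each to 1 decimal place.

Leg 1: heading 251.6°; drift -8.1° → track 243.5°, groundspeed 171.5 kt
Leg 2: heading 164.8°; drift +4.9° → track 169.7°, groundspeed 179.0 kt
Leg 3: heading 351.9°; drift -5.5° → track 346.4°, groundspeed 126.8 kt

Leg 1: track=243.5°, groundspeed=171.5 kt
Leg 2: track=169.7°, groundspeed=179.0 kt
Leg 3: track=346.4°, groundspeed=126.8 kt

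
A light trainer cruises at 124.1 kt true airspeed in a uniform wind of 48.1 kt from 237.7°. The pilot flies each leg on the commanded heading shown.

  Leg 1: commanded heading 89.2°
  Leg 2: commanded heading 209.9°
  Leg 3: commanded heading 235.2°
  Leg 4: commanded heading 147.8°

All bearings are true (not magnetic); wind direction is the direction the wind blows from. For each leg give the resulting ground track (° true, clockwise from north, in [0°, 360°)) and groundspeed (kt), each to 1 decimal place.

Leg 1: track=80.5°, groundspeed=167.0 kt
Leg 2: track=194.5°, groundspeed=84.6 kt
Leg 3: track=233.6°, groundspeed=76.1 kt
Leg 4: track=126.6°, groundspeed=133.0 kt

Leg 1: heading 89.2°; drift -8.7° → track 80.5°, groundspeed 167.0 kt
Leg 2: heading 209.9°; drift -15.4° → track 194.5°, groundspeed 84.6 kt
Leg 3: heading 235.2°; drift -1.6° → track 233.6°, groundspeed 76.1 kt
Leg 4: heading 147.8°; drift -21.2° → track 126.6°, groundspeed 133.0 kt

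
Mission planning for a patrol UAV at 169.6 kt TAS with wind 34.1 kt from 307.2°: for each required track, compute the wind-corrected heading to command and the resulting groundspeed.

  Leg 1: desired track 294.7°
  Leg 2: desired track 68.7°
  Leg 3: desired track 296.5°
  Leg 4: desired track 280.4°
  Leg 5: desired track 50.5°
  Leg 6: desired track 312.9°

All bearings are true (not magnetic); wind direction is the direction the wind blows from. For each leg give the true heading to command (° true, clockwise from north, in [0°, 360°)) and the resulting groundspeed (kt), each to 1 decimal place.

Leg 1: heading=297.2°, groundspeed=136.1 kt
Leg 2: heading=58.8°, groundspeed=184.9 kt
Leg 3: heading=298.6°, groundspeed=136.0 kt
Leg 4: heading=285.6°, groundspeed=138.5 kt
Leg 5: heading=39.2°, groundspeed=174.2 kt
Leg 6: heading=311.8°, groundspeed=135.6 kt

Leg 1: desired track 294.7°; wind correction +2.5° → command heading 297.2°, groundspeed 136.1 kt
Leg 2: desired track 68.7°; wind correction -9.9° → command heading 58.8°, groundspeed 184.9 kt
Leg 3: desired track 296.5°; wind correction +2.1° → command heading 298.6°, groundspeed 136.0 kt
Leg 4: desired track 280.4°; wind correction +5.2° → command heading 285.6°, groundspeed 138.5 kt
Leg 5: desired track 50.5°; wind correction -11.3° → command heading 39.2°, groundspeed 174.2 kt
Leg 6: desired track 312.9°; wind correction -1.1° → command heading 311.8°, groundspeed 135.6 kt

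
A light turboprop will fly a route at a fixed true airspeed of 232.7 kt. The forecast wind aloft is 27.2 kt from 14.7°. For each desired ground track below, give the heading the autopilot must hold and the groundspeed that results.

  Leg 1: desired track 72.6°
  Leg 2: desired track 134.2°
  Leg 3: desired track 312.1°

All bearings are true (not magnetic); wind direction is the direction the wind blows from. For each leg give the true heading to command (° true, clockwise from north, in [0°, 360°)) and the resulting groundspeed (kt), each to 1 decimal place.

Leg 1: desired track 72.6°; wind correction -5.7° → command heading 66.9°, groundspeed 217.1 kt
Leg 2: desired track 134.2°; wind correction -5.8° → command heading 128.4°, groundspeed 244.9 kt
Leg 3: desired track 312.1°; wind correction +6.0° → command heading 318.1°, groundspeed 218.9 kt

Leg 1: heading=66.9°, groundspeed=217.1 kt
Leg 2: heading=128.4°, groundspeed=244.9 kt
Leg 3: heading=318.1°, groundspeed=218.9 kt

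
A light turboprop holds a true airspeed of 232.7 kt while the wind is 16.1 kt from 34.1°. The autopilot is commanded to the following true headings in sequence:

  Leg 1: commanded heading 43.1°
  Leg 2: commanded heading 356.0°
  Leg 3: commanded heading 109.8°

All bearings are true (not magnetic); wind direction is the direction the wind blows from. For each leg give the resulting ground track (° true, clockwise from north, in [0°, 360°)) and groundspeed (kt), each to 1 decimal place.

Leg 1: track=43.8°, groundspeed=216.8 kt
Leg 2: track=353.4°, groundspeed=220.3 kt
Leg 3: track=113.7°, groundspeed=229.3 kt

Leg 1: heading 43.1°; drift +0.7° → track 43.8°, groundspeed 216.8 kt
Leg 2: heading 356.0°; drift -2.6° → track 353.4°, groundspeed 220.3 kt
Leg 3: heading 109.8°; drift +3.9° → track 113.7°, groundspeed 229.3 kt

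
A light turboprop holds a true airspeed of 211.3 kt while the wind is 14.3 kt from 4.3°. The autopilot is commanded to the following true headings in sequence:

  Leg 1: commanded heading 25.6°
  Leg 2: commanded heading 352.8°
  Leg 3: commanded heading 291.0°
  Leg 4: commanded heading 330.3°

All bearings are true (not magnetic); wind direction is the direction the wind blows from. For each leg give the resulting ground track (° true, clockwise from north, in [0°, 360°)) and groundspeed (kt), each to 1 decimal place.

Leg 1: track=27.1°, groundspeed=198.0 kt
Leg 2: track=352.0°, groundspeed=197.3 kt
Leg 3: track=287.2°, groundspeed=207.6 kt
Leg 4: track=328.0°, groundspeed=199.6 kt

Leg 1: heading 25.6°; drift +1.5° → track 27.1°, groundspeed 198.0 kt
Leg 2: heading 352.8°; drift -0.8° → track 352.0°, groundspeed 197.3 kt
Leg 3: heading 291.0°; drift -3.8° → track 287.2°, groundspeed 207.6 kt
Leg 4: heading 330.3°; drift -2.3° → track 328.0°, groundspeed 199.6 kt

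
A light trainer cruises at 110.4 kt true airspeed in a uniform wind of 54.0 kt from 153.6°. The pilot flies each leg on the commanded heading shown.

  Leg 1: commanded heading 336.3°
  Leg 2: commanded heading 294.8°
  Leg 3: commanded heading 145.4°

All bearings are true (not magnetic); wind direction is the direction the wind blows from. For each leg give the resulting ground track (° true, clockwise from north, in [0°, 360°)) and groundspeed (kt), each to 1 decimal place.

Leg 1: heading 336.3°; drift -0.9° → track 335.4°, groundspeed 164.4 kt
Leg 2: heading 294.8°; drift +12.5° → track 307.3°, groundspeed 156.2 kt
Leg 3: heading 145.4°; drift -7.7° → track 137.7°, groundspeed 57.5 kt

Leg 1: track=335.4°, groundspeed=164.4 kt
Leg 2: track=307.3°, groundspeed=156.2 kt
Leg 3: track=137.7°, groundspeed=57.5 kt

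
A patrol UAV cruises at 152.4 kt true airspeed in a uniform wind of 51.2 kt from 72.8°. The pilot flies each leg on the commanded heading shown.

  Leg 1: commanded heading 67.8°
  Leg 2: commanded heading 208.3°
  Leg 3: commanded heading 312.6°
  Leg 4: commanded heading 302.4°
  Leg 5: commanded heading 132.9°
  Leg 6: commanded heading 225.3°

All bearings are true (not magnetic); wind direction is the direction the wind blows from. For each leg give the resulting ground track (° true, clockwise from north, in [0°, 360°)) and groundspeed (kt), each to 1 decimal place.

Leg 1: track=65.3°, groundspeed=101.5 kt
Leg 2: track=219.1°, groundspeed=192.3 kt
Leg 3: track=298.7°, groundspeed=183.6 kt
Leg 4: track=290.5°, groundspeed=189.6 kt
Leg 5: track=152.2°, groundspeed=134.4 kt
Leg 6: track=232.1°, groundspeed=199.2 kt

Leg 1: heading 67.8°; drift -2.5° → track 65.3°, groundspeed 101.5 kt
Leg 2: heading 208.3°; drift +10.8° → track 219.1°, groundspeed 192.3 kt
Leg 3: heading 312.6°; drift -13.9° → track 298.7°, groundspeed 183.6 kt
Leg 4: heading 302.4°; drift -11.9° → track 290.5°, groundspeed 189.6 kt
Leg 5: heading 132.9°; drift +19.3° → track 152.2°, groundspeed 134.4 kt
Leg 6: heading 225.3°; drift +6.8° → track 232.1°, groundspeed 199.2 kt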